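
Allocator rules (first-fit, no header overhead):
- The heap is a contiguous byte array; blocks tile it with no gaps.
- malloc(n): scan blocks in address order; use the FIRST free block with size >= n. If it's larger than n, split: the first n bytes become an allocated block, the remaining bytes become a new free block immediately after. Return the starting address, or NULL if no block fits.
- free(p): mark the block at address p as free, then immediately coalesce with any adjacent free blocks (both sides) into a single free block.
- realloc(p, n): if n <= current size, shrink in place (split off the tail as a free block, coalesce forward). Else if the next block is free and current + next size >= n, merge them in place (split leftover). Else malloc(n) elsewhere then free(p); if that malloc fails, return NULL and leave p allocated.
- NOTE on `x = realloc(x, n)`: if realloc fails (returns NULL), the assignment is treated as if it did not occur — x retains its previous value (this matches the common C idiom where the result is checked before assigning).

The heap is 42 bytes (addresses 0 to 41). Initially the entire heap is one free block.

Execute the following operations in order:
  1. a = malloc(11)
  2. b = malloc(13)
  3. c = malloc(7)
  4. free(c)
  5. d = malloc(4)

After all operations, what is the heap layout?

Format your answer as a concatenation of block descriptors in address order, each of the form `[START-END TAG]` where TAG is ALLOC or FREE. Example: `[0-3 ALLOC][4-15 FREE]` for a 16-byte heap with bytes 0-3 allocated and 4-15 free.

Op 1: a = malloc(11) -> a = 0; heap: [0-10 ALLOC][11-41 FREE]
Op 2: b = malloc(13) -> b = 11; heap: [0-10 ALLOC][11-23 ALLOC][24-41 FREE]
Op 3: c = malloc(7) -> c = 24; heap: [0-10 ALLOC][11-23 ALLOC][24-30 ALLOC][31-41 FREE]
Op 4: free(c) -> (freed c); heap: [0-10 ALLOC][11-23 ALLOC][24-41 FREE]
Op 5: d = malloc(4) -> d = 24; heap: [0-10 ALLOC][11-23 ALLOC][24-27 ALLOC][28-41 FREE]

Answer: [0-10 ALLOC][11-23 ALLOC][24-27 ALLOC][28-41 FREE]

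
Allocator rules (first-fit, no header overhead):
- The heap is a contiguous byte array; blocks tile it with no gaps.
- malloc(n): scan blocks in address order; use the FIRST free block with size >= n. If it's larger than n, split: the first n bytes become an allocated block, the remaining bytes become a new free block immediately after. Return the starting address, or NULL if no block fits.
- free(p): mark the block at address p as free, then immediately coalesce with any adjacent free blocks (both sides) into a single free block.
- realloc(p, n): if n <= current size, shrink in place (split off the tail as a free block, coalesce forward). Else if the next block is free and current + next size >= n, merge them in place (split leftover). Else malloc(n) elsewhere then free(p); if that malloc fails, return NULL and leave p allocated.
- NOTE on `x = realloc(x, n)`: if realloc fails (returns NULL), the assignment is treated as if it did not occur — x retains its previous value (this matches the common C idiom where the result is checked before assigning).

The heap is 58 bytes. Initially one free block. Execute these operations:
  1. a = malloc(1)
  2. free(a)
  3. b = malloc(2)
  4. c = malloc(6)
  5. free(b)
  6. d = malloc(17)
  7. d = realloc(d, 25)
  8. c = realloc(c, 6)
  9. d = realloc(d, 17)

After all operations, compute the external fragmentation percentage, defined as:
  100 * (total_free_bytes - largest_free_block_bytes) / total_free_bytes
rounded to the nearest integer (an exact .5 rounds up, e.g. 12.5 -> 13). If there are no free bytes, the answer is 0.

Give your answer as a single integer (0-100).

Answer: 6

Derivation:
Op 1: a = malloc(1) -> a = 0; heap: [0-0 ALLOC][1-57 FREE]
Op 2: free(a) -> (freed a); heap: [0-57 FREE]
Op 3: b = malloc(2) -> b = 0; heap: [0-1 ALLOC][2-57 FREE]
Op 4: c = malloc(6) -> c = 2; heap: [0-1 ALLOC][2-7 ALLOC][8-57 FREE]
Op 5: free(b) -> (freed b); heap: [0-1 FREE][2-7 ALLOC][8-57 FREE]
Op 6: d = malloc(17) -> d = 8; heap: [0-1 FREE][2-7 ALLOC][8-24 ALLOC][25-57 FREE]
Op 7: d = realloc(d, 25) -> d = 8; heap: [0-1 FREE][2-7 ALLOC][8-32 ALLOC][33-57 FREE]
Op 8: c = realloc(c, 6) -> c = 2; heap: [0-1 FREE][2-7 ALLOC][8-32 ALLOC][33-57 FREE]
Op 9: d = realloc(d, 17) -> d = 8; heap: [0-1 FREE][2-7 ALLOC][8-24 ALLOC][25-57 FREE]
Free blocks: [2 33] total_free=35 largest=33 -> 100*(35-33)/35 = 200/35 ≈ 5.714 -> rounds to 6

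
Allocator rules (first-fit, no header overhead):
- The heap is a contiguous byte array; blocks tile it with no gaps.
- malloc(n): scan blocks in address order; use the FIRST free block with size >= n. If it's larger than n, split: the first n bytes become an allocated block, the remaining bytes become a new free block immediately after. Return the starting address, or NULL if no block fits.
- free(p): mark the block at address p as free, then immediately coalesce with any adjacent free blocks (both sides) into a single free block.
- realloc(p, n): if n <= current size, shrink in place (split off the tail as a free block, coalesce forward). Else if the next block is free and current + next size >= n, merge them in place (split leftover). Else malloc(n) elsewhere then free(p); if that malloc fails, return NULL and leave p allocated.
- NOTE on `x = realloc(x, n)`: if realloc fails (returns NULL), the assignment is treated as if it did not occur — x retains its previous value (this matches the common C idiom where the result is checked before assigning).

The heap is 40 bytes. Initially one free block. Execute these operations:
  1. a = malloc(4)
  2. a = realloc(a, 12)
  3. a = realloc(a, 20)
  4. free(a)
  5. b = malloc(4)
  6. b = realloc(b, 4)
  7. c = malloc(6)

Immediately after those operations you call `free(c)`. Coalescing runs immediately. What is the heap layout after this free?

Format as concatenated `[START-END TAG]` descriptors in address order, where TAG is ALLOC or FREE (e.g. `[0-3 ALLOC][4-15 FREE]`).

Op 1: a = malloc(4) -> a = 0; heap: [0-3 ALLOC][4-39 FREE]
Op 2: a = realloc(a, 12) -> a = 0; heap: [0-11 ALLOC][12-39 FREE]
Op 3: a = realloc(a, 20) -> a = 0; heap: [0-19 ALLOC][20-39 FREE]
Op 4: free(a) -> (freed a); heap: [0-39 FREE]
Op 5: b = malloc(4) -> b = 0; heap: [0-3 ALLOC][4-39 FREE]
Op 6: b = realloc(b, 4) -> b = 0; heap: [0-3 ALLOC][4-39 FREE]
Op 7: c = malloc(6) -> c = 4; heap: [0-3 ALLOC][4-9 ALLOC][10-39 FREE]
free(c): c = 4 -> block [4-9 ALLOC]; mark free, coalesce with adjacent free neighbors -> [0-3 ALLOC][4-39 FREE]

Answer: [0-3 ALLOC][4-39 FREE]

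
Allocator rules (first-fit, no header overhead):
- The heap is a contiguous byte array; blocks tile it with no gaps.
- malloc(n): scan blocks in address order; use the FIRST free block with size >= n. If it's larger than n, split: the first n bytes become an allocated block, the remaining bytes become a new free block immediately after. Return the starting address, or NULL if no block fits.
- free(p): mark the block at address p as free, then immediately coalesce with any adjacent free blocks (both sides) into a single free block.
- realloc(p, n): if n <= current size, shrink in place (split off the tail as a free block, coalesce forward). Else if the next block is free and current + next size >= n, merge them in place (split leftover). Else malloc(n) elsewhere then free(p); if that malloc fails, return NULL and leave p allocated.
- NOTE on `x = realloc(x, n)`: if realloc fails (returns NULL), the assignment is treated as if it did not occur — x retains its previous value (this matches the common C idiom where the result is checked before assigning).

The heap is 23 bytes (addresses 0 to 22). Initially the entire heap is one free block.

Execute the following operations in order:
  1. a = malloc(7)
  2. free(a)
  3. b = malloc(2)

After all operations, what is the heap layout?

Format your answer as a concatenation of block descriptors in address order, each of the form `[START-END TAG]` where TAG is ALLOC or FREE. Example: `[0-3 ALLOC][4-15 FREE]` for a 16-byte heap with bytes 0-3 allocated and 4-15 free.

Answer: [0-1 ALLOC][2-22 FREE]

Derivation:
Op 1: a = malloc(7) -> a = 0; heap: [0-6 ALLOC][7-22 FREE]
Op 2: free(a) -> (freed a); heap: [0-22 FREE]
Op 3: b = malloc(2) -> b = 0; heap: [0-1 ALLOC][2-22 FREE]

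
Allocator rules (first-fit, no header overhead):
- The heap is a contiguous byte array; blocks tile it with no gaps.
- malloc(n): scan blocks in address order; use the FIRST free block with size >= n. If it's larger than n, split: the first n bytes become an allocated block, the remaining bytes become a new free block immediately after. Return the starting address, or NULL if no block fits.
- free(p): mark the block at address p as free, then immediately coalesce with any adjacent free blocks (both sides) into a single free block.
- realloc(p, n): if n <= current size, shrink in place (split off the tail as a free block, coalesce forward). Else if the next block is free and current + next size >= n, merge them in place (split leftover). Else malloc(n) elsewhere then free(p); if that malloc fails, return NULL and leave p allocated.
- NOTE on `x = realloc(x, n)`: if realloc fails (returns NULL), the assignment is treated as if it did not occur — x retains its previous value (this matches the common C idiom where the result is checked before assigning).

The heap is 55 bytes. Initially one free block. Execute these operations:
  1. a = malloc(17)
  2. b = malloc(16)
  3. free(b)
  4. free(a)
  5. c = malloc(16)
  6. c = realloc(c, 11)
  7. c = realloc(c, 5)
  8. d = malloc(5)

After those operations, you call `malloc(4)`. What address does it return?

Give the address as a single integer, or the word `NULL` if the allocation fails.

Answer: 10

Derivation:
Op 1: a = malloc(17) -> a = 0; heap: [0-16 ALLOC][17-54 FREE]
Op 2: b = malloc(16) -> b = 17; heap: [0-16 ALLOC][17-32 ALLOC][33-54 FREE]
Op 3: free(b) -> (freed b); heap: [0-16 ALLOC][17-54 FREE]
Op 4: free(a) -> (freed a); heap: [0-54 FREE]
Op 5: c = malloc(16) -> c = 0; heap: [0-15 ALLOC][16-54 FREE]
Op 6: c = realloc(c, 11) -> c = 0; heap: [0-10 ALLOC][11-54 FREE]
Op 7: c = realloc(c, 5) -> c = 0; heap: [0-4 ALLOC][5-54 FREE]
Op 8: d = malloc(5) -> d = 5; heap: [0-4 ALLOC][5-9 ALLOC][10-54 FREE]
malloc(4): first-fit scan over [0-4 ALLOC][5-9 ALLOC][10-54 FREE] -> 10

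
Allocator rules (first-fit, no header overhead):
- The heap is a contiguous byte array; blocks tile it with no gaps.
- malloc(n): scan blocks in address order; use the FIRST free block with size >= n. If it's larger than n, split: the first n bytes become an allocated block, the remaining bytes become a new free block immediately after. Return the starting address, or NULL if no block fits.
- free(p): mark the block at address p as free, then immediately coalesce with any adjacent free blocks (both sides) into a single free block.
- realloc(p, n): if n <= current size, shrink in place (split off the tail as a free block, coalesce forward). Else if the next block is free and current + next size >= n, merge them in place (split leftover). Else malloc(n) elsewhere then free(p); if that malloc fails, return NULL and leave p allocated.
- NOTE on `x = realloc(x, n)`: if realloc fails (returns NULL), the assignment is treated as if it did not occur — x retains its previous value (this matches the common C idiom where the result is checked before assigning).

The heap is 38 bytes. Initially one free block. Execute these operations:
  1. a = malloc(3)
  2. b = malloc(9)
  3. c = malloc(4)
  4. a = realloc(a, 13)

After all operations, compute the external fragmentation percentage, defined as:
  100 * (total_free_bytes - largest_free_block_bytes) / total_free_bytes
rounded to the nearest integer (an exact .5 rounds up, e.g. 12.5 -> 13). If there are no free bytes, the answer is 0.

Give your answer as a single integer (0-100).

Op 1: a = malloc(3) -> a = 0; heap: [0-2 ALLOC][3-37 FREE]
Op 2: b = malloc(9) -> b = 3; heap: [0-2 ALLOC][3-11 ALLOC][12-37 FREE]
Op 3: c = malloc(4) -> c = 12; heap: [0-2 ALLOC][3-11 ALLOC][12-15 ALLOC][16-37 FREE]
Op 4: a = realloc(a, 13) -> a = 16; heap: [0-2 FREE][3-11 ALLOC][12-15 ALLOC][16-28 ALLOC][29-37 FREE]
Free blocks: [3 9] total_free=12 largest=9 -> 100*(12-9)/12 = 300/12 = 25

Answer: 25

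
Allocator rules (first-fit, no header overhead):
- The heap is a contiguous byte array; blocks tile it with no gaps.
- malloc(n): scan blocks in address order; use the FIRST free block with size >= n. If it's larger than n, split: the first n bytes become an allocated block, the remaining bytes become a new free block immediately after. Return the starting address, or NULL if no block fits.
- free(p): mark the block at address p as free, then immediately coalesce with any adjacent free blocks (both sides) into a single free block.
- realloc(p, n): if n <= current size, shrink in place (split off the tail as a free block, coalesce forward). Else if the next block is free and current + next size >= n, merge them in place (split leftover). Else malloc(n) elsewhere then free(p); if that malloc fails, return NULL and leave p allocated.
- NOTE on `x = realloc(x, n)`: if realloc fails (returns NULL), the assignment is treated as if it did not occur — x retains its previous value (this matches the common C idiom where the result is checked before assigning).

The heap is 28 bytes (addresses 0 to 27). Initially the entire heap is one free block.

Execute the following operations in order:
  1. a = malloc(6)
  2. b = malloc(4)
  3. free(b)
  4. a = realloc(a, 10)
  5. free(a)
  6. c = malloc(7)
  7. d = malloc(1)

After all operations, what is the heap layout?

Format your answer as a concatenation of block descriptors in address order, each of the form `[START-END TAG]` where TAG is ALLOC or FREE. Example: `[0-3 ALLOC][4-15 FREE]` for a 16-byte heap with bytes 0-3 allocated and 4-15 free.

Op 1: a = malloc(6) -> a = 0; heap: [0-5 ALLOC][6-27 FREE]
Op 2: b = malloc(4) -> b = 6; heap: [0-5 ALLOC][6-9 ALLOC][10-27 FREE]
Op 3: free(b) -> (freed b); heap: [0-5 ALLOC][6-27 FREE]
Op 4: a = realloc(a, 10) -> a = 0; heap: [0-9 ALLOC][10-27 FREE]
Op 5: free(a) -> (freed a); heap: [0-27 FREE]
Op 6: c = malloc(7) -> c = 0; heap: [0-6 ALLOC][7-27 FREE]
Op 7: d = malloc(1) -> d = 7; heap: [0-6 ALLOC][7-7 ALLOC][8-27 FREE]

Answer: [0-6 ALLOC][7-7 ALLOC][8-27 FREE]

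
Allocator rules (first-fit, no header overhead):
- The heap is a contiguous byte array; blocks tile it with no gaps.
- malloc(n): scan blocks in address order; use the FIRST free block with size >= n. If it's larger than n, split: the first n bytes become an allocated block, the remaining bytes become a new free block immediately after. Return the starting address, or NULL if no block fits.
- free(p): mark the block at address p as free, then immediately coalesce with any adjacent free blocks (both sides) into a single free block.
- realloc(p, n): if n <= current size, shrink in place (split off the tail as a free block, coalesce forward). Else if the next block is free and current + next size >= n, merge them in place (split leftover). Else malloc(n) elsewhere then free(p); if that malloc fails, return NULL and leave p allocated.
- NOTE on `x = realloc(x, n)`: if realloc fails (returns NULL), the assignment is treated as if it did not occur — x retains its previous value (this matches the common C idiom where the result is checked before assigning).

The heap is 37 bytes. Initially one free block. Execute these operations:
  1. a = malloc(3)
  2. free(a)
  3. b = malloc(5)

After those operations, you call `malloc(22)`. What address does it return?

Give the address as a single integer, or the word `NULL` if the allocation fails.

Answer: 5

Derivation:
Op 1: a = malloc(3) -> a = 0; heap: [0-2 ALLOC][3-36 FREE]
Op 2: free(a) -> (freed a); heap: [0-36 FREE]
Op 3: b = malloc(5) -> b = 0; heap: [0-4 ALLOC][5-36 FREE]
malloc(22): first-fit scan over [0-4 ALLOC][5-36 FREE] -> 5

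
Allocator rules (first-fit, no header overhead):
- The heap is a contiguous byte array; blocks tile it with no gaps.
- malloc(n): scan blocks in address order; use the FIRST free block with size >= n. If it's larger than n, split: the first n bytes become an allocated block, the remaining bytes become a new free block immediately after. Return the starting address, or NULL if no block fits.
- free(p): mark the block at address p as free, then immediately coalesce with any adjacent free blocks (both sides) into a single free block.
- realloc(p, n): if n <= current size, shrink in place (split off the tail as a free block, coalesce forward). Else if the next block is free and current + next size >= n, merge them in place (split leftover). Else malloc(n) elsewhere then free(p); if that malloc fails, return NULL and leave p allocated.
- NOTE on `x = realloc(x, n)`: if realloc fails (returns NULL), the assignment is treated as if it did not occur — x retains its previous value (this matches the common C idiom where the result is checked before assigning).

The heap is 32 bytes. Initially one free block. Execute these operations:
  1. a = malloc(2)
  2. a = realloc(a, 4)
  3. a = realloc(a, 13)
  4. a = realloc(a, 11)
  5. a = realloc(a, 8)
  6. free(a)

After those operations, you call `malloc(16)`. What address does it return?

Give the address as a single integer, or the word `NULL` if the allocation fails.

Answer: 0

Derivation:
Op 1: a = malloc(2) -> a = 0; heap: [0-1 ALLOC][2-31 FREE]
Op 2: a = realloc(a, 4) -> a = 0; heap: [0-3 ALLOC][4-31 FREE]
Op 3: a = realloc(a, 13) -> a = 0; heap: [0-12 ALLOC][13-31 FREE]
Op 4: a = realloc(a, 11) -> a = 0; heap: [0-10 ALLOC][11-31 FREE]
Op 5: a = realloc(a, 8) -> a = 0; heap: [0-7 ALLOC][8-31 FREE]
Op 6: free(a) -> (freed a); heap: [0-31 FREE]
malloc(16): first-fit scan over [0-31 FREE] -> 0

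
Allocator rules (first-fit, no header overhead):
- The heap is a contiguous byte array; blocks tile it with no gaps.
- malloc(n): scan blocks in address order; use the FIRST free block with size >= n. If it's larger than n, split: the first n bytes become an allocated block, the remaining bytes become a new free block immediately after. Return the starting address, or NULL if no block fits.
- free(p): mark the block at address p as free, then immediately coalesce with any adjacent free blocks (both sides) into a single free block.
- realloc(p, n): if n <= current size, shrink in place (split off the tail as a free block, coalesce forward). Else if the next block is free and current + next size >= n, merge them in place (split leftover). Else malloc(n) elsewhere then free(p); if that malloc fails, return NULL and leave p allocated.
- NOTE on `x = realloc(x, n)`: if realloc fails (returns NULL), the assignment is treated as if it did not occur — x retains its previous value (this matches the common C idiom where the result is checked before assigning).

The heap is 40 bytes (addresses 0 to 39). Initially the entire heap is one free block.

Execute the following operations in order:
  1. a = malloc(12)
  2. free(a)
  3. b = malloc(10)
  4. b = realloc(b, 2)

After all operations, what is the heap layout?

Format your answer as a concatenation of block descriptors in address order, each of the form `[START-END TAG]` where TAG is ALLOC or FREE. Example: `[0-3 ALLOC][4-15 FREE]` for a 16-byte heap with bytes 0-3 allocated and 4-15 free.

Op 1: a = malloc(12) -> a = 0; heap: [0-11 ALLOC][12-39 FREE]
Op 2: free(a) -> (freed a); heap: [0-39 FREE]
Op 3: b = malloc(10) -> b = 0; heap: [0-9 ALLOC][10-39 FREE]
Op 4: b = realloc(b, 2) -> b = 0; heap: [0-1 ALLOC][2-39 FREE]

Answer: [0-1 ALLOC][2-39 FREE]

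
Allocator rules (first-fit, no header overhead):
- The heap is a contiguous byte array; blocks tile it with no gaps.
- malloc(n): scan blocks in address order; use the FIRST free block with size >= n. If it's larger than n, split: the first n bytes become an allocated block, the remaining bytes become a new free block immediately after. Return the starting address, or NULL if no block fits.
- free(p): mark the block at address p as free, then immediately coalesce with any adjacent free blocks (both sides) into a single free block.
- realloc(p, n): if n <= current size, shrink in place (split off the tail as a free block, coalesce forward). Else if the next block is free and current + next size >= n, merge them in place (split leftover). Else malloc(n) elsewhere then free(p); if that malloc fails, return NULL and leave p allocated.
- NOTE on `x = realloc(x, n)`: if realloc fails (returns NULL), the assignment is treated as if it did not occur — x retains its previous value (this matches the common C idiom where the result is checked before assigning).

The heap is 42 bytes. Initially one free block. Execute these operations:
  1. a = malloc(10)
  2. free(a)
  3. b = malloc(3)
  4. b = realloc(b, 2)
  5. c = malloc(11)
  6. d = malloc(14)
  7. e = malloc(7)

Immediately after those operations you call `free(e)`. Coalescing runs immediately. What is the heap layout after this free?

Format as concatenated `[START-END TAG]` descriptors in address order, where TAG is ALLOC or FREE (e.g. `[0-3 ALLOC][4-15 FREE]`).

Answer: [0-1 ALLOC][2-12 ALLOC][13-26 ALLOC][27-41 FREE]

Derivation:
Op 1: a = malloc(10) -> a = 0; heap: [0-9 ALLOC][10-41 FREE]
Op 2: free(a) -> (freed a); heap: [0-41 FREE]
Op 3: b = malloc(3) -> b = 0; heap: [0-2 ALLOC][3-41 FREE]
Op 4: b = realloc(b, 2) -> b = 0; heap: [0-1 ALLOC][2-41 FREE]
Op 5: c = malloc(11) -> c = 2; heap: [0-1 ALLOC][2-12 ALLOC][13-41 FREE]
Op 6: d = malloc(14) -> d = 13; heap: [0-1 ALLOC][2-12 ALLOC][13-26 ALLOC][27-41 FREE]
Op 7: e = malloc(7) -> e = 27; heap: [0-1 ALLOC][2-12 ALLOC][13-26 ALLOC][27-33 ALLOC][34-41 FREE]
free(e): e = 27 -> block [27-33 ALLOC]; mark free, coalesce with adjacent free neighbors -> [0-1 ALLOC][2-12 ALLOC][13-26 ALLOC][27-41 FREE]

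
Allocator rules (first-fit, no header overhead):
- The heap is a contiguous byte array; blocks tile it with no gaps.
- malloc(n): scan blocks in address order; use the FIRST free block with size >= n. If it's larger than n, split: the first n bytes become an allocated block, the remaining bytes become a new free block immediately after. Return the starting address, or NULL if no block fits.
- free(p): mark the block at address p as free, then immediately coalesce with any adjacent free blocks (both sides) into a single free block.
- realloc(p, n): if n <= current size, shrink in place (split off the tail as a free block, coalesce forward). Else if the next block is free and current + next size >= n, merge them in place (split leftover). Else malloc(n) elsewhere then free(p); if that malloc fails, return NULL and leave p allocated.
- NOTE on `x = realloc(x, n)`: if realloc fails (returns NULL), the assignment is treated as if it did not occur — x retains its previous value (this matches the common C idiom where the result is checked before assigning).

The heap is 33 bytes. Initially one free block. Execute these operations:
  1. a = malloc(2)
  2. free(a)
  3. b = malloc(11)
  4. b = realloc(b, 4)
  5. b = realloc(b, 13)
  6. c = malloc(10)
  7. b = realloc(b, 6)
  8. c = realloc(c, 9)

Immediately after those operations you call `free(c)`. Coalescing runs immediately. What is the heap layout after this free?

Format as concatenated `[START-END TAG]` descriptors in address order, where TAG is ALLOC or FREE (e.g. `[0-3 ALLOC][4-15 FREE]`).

Op 1: a = malloc(2) -> a = 0; heap: [0-1 ALLOC][2-32 FREE]
Op 2: free(a) -> (freed a); heap: [0-32 FREE]
Op 3: b = malloc(11) -> b = 0; heap: [0-10 ALLOC][11-32 FREE]
Op 4: b = realloc(b, 4) -> b = 0; heap: [0-3 ALLOC][4-32 FREE]
Op 5: b = realloc(b, 13) -> b = 0; heap: [0-12 ALLOC][13-32 FREE]
Op 6: c = malloc(10) -> c = 13; heap: [0-12 ALLOC][13-22 ALLOC][23-32 FREE]
Op 7: b = realloc(b, 6) -> b = 0; heap: [0-5 ALLOC][6-12 FREE][13-22 ALLOC][23-32 FREE]
Op 8: c = realloc(c, 9) -> c = 13; heap: [0-5 ALLOC][6-12 FREE][13-21 ALLOC][22-32 FREE]
free(c): c = 13 -> block [13-21 ALLOC]; mark free, coalesce with adjacent free neighbors -> [0-5 ALLOC][6-32 FREE]

Answer: [0-5 ALLOC][6-32 FREE]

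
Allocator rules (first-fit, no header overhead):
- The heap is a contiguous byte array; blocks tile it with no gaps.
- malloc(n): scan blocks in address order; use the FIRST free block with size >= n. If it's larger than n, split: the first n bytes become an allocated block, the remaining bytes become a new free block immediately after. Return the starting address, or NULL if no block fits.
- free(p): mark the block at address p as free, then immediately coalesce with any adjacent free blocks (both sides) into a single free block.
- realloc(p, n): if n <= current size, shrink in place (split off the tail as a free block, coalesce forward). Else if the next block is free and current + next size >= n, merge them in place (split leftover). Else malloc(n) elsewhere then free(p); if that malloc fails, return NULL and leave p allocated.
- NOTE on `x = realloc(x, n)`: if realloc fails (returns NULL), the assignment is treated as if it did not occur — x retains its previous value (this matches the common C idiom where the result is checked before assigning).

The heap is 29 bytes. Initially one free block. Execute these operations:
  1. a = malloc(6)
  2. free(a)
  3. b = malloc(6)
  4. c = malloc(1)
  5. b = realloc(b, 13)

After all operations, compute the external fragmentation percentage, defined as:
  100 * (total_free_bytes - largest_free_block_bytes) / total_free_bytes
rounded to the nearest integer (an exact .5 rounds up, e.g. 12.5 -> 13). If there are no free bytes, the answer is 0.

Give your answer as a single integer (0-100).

Answer: 40

Derivation:
Op 1: a = malloc(6) -> a = 0; heap: [0-5 ALLOC][6-28 FREE]
Op 2: free(a) -> (freed a); heap: [0-28 FREE]
Op 3: b = malloc(6) -> b = 0; heap: [0-5 ALLOC][6-28 FREE]
Op 4: c = malloc(1) -> c = 6; heap: [0-5 ALLOC][6-6 ALLOC][7-28 FREE]
Op 5: b = realloc(b, 13) -> b = 7; heap: [0-5 FREE][6-6 ALLOC][7-19 ALLOC][20-28 FREE]
Free blocks: [6 9] total_free=15 largest=9 -> 100*(15-9)/15 = 600/15 = 40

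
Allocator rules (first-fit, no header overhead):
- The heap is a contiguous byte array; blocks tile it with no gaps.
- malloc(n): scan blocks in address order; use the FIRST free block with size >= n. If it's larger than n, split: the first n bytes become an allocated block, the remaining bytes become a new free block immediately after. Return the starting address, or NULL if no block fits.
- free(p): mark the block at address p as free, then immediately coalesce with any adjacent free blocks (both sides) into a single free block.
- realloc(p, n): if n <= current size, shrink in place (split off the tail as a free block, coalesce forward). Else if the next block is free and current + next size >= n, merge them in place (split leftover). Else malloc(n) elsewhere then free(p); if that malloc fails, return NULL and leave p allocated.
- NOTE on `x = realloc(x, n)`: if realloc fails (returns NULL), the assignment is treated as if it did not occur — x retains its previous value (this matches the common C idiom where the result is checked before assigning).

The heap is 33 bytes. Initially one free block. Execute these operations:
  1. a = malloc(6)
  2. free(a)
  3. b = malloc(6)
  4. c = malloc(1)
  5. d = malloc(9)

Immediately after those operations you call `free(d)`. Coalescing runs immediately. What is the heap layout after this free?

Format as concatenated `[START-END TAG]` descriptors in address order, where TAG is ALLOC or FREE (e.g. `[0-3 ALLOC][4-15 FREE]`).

Op 1: a = malloc(6) -> a = 0; heap: [0-5 ALLOC][6-32 FREE]
Op 2: free(a) -> (freed a); heap: [0-32 FREE]
Op 3: b = malloc(6) -> b = 0; heap: [0-5 ALLOC][6-32 FREE]
Op 4: c = malloc(1) -> c = 6; heap: [0-5 ALLOC][6-6 ALLOC][7-32 FREE]
Op 5: d = malloc(9) -> d = 7; heap: [0-5 ALLOC][6-6 ALLOC][7-15 ALLOC][16-32 FREE]
free(d): d = 7 -> block [7-15 ALLOC]; mark free, coalesce with adjacent free neighbors -> [0-5 ALLOC][6-6 ALLOC][7-32 FREE]

Answer: [0-5 ALLOC][6-6 ALLOC][7-32 FREE]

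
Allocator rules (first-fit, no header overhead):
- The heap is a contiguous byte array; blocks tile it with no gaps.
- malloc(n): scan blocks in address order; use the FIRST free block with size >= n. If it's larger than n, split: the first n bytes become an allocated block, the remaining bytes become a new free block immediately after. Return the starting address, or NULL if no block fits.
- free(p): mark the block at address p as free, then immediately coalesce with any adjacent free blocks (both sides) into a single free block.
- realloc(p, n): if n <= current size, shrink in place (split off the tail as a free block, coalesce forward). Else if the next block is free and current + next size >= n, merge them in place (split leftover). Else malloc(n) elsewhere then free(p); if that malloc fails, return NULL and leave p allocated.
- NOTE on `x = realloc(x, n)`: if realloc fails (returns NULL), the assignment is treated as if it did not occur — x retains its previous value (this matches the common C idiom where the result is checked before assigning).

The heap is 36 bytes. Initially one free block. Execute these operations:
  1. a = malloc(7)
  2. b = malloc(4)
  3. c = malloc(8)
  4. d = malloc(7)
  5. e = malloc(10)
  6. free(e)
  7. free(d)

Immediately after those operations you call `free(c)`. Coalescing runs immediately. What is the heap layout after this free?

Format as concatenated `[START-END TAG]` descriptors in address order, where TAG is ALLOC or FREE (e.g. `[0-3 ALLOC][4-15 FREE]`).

Op 1: a = malloc(7) -> a = 0; heap: [0-6 ALLOC][7-35 FREE]
Op 2: b = malloc(4) -> b = 7; heap: [0-6 ALLOC][7-10 ALLOC][11-35 FREE]
Op 3: c = malloc(8) -> c = 11; heap: [0-6 ALLOC][7-10 ALLOC][11-18 ALLOC][19-35 FREE]
Op 4: d = malloc(7) -> d = 19; heap: [0-6 ALLOC][7-10 ALLOC][11-18 ALLOC][19-25 ALLOC][26-35 FREE]
Op 5: e = malloc(10) -> e = 26; heap: [0-6 ALLOC][7-10 ALLOC][11-18 ALLOC][19-25 ALLOC][26-35 ALLOC]
Op 6: free(e) -> (freed e); heap: [0-6 ALLOC][7-10 ALLOC][11-18 ALLOC][19-25 ALLOC][26-35 FREE]
Op 7: free(d) -> (freed d); heap: [0-6 ALLOC][7-10 ALLOC][11-18 ALLOC][19-35 FREE]
free(c): c = 11 -> block [11-18 ALLOC]; mark free, coalesce with adjacent free neighbors -> [0-6 ALLOC][7-10 ALLOC][11-35 FREE]

Answer: [0-6 ALLOC][7-10 ALLOC][11-35 FREE]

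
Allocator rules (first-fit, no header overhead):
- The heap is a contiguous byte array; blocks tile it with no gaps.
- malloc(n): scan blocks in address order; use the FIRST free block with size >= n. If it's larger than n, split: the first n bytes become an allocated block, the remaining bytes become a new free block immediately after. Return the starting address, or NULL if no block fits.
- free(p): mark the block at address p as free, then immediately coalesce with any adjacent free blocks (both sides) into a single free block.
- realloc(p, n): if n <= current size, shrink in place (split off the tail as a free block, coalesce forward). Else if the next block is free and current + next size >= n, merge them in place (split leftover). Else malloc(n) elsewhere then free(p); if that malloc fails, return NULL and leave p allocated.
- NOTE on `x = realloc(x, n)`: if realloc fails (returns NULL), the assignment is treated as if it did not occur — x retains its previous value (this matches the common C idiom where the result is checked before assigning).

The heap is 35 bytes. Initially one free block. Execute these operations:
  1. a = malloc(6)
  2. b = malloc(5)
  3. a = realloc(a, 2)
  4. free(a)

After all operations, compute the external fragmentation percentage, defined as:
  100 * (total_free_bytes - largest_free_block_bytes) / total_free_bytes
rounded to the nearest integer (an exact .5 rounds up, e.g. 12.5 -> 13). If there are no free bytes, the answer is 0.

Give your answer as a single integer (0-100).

Op 1: a = malloc(6) -> a = 0; heap: [0-5 ALLOC][6-34 FREE]
Op 2: b = malloc(5) -> b = 6; heap: [0-5 ALLOC][6-10 ALLOC][11-34 FREE]
Op 3: a = realloc(a, 2) -> a = 0; heap: [0-1 ALLOC][2-5 FREE][6-10 ALLOC][11-34 FREE]
Op 4: free(a) -> (freed a); heap: [0-5 FREE][6-10 ALLOC][11-34 FREE]
Free blocks: [6 24] total_free=30 largest=24 -> 100*(30-24)/30 = 600/30 = 20

Answer: 20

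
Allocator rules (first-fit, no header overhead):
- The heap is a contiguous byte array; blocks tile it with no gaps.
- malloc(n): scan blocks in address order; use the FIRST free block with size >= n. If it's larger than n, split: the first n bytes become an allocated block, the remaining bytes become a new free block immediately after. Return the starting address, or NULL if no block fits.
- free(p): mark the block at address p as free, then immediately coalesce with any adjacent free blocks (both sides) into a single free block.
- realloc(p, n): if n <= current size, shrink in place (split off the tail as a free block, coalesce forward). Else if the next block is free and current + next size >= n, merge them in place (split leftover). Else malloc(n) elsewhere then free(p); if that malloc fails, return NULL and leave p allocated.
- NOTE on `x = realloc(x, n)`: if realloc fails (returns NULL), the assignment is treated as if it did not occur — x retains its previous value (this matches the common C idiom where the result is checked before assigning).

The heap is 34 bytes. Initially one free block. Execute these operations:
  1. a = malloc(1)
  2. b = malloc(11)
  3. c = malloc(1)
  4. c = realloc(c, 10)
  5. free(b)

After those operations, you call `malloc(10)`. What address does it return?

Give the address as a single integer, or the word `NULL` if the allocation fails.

Answer: 1

Derivation:
Op 1: a = malloc(1) -> a = 0; heap: [0-0 ALLOC][1-33 FREE]
Op 2: b = malloc(11) -> b = 1; heap: [0-0 ALLOC][1-11 ALLOC][12-33 FREE]
Op 3: c = malloc(1) -> c = 12; heap: [0-0 ALLOC][1-11 ALLOC][12-12 ALLOC][13-33 FREE]
Op 4: c = realloc(c, 10) -> c = 12; heap: [0-0 ALLOC][1-11 ALLOC][12-21 ALLOC][22-33 FREE]
Op 5: free(b) -> (freed b); heap: [0-0 ALLOC][1-11 FREE][12-21 ALLOC][22-33 FREE]
malloc(10): first-fit scan over [0-0 ALLOC][1-11 FREE][12-21 ALLOC][22-33 FREE] -> 1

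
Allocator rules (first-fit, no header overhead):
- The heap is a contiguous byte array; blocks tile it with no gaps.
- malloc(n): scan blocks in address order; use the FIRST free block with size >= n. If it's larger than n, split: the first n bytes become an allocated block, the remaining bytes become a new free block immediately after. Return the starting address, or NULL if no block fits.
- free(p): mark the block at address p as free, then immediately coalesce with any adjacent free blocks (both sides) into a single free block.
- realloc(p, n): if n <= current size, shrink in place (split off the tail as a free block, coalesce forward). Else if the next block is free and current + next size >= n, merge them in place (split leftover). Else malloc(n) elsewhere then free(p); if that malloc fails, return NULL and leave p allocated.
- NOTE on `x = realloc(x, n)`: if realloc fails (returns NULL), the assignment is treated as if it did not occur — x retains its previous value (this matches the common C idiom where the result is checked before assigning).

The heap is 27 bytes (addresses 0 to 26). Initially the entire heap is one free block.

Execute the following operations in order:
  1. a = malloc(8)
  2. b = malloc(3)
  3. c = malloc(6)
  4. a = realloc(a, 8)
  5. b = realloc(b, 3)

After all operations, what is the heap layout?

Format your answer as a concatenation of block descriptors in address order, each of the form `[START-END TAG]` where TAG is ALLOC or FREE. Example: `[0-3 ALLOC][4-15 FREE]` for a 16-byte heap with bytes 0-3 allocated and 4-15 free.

Op 1: a = malloc(8) -> a = 0; heap: [0-7 ALLOC][8-26 FREE]
Op 2: b = malloc(3) -> b = 8; heap: [0-7 ALLOC][8-10 ALLOC][11-26 FREE]
Op 3: c = malloc(6) -> c = 11; heap: [0-7 ALLOC][8-10 ALLOC][11-16 ALLOC][17-26 FREE]
Op 4: a = realloc(a, 8) -> a = 0; heap: [0-7 ALLOC][8-10 ALLOC][11-16 ALLOC][17-26 FREE]
Op 5: b = realloc(b, 3) -> b = 8; heap: [0-7 ALLOC][8-10 ALLOC][11-16 ALLOC][17-26 FREE]

Answer: [0-7 ALLOC][8-10 ALLOC][11-16 ALLOC][17-26 FREE]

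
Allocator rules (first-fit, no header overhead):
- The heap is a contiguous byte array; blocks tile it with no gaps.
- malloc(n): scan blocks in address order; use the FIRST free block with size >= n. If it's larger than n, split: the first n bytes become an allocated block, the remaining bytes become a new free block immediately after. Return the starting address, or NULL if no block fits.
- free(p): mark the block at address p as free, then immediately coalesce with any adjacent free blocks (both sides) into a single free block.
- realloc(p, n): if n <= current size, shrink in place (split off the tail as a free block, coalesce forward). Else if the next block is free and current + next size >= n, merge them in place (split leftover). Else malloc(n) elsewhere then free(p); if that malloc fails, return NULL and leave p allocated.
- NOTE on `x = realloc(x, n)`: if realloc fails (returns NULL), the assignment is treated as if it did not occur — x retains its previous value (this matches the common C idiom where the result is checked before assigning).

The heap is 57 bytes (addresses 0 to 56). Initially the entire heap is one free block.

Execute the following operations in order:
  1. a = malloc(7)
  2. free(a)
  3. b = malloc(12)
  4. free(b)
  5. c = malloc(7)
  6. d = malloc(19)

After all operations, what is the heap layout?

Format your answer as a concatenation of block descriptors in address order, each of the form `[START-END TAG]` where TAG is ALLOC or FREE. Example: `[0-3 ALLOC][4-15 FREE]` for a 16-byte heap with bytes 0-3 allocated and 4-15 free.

Op 1: a = malloc(7) -> a = 0; heap: [0-6 ALLOC][7-56 FREE]
Op 2: free(a) -> (freed a); heap: [0-56 FREE]
Op 3: b = malloc(12) -> b = 0; heap: [0-11 ALLOC][12-56 FREE]
Op 4: free(b) -> (freed b); heap: [0-56 FREE]
Op 5: c = malloc(7) -> c = 0; heap: [0-6 ALLOC][7-56 FREE]
Op 6: d = malloc(19) -> d = 7; heap: [0-6 ALLOC][7-25 ALLOC][26-56 FREE]

Answer: [0-6 ALLOC][7-25 ALLOC][26-56 FREE]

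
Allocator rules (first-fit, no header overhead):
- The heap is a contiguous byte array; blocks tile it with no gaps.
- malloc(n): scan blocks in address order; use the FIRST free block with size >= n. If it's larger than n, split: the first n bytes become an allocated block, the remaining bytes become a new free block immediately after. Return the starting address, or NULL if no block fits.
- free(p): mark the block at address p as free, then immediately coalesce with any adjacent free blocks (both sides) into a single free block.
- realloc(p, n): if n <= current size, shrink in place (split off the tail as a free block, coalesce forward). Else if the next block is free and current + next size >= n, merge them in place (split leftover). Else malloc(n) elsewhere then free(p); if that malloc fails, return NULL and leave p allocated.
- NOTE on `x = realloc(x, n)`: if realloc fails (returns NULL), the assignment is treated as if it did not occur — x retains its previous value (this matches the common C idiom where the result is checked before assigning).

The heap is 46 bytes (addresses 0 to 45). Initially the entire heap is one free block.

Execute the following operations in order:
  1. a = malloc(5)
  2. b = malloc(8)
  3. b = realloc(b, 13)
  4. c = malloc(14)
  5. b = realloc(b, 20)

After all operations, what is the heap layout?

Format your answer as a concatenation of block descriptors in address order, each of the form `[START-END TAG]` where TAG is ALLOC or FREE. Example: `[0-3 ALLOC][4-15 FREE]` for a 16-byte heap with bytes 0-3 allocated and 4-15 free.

Op 1: a = malloc(5) -> a = 0; heap: [0-4 ALLOC][5-45 FREE]
Op 2: b = malloc(8) -> b = 5; heap: [0-4 ALLOC][5-12 ALLOC][13-45 FREE]
Op 3: b = realloc(b, 13) -> b = 5; heap: [0-4 ALLOC][5-17 ALLOC][18-45 FREE]
Op 4: c = malloc(14) -> c = 18; heap: [0-4 ALLOC][5-17 ALLOC][18-31 ALLOC][32-45 FREE]
Op 5: b = realloc(b, 20) -> NULL (b unchanged); heap: [0-4 ALLOC][5-17 ALLOC][18-31 ALLOC][32-45 FREE]

Answer: [0-4 ALLOC][5-17 ALLOC][18-31 ALLOC][32-45 FREE]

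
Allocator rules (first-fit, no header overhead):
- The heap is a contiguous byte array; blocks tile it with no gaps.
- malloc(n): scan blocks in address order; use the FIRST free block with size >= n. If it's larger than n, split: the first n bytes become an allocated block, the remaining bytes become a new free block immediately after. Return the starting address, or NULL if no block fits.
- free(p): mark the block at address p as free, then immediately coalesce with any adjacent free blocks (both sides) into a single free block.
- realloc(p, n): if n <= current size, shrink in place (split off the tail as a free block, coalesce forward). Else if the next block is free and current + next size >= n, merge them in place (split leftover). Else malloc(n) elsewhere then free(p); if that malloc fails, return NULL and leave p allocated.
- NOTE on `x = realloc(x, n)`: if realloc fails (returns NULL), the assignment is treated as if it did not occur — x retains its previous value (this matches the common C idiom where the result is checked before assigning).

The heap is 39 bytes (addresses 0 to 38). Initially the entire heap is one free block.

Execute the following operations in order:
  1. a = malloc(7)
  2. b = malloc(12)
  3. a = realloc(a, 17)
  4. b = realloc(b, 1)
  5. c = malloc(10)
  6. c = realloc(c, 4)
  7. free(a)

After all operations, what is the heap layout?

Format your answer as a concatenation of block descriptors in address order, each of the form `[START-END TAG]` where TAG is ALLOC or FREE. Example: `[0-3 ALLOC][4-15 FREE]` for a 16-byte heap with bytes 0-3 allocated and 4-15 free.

Op 1: a = malloc(7) -> a = 0; heap: [0-6 ALLOC][7-38 FREE]
Op 2: b = malloc(12) -> b = 7; heap: [0-6 ALLOC][7-18 ALLOC][19-38 FREE]
Op 3: a = realloc(a, 17) -> a = 19; heap: [0-6 FREE][7-18 ALLOC][19-35 ALLOC][36-38 FREE]
Op 4: b = realloc(b, 1) -> b = 7; heap: [0-6 FREE][7-7 ALLOC][8-18 FREE][19-35 ALLOC][36-38 FREE]
Op 5: c = malloc(10) -> c = 8; heap: [0-6 FREE][7-7 ALLOC][8-17 ALLOC][18-18 FREE][19-35 ALLOC][36-38 FREE]
Op 6: c = realloc(c, 4) -> c = 8; heap: [0-6 FREE][7-7 ALLOC][8-11 ALLOC][12-18 FREE][19-35 ALLOC][36-38 FREE]
Op 7: free(a) -> (freed a); heap: [0-6 FREE][7-7 ALLOC][8-11 ALLOC][12-38 FREE]

Answer: [0-6 FREE][7-7 ALLOC][8-11 ALLOC][12-38 FREE]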